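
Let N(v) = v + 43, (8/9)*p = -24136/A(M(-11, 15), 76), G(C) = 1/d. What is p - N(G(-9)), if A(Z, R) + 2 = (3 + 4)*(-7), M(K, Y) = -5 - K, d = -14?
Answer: 116497/238 ≈ 489.48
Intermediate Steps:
G(C) = -1/14 (G(C) = 1/(-14) = -1/14)
A(Z, R) = -51 (A(Z, R) = -2 + (3 + 4)*(-7) = -2 + 7*(-7) = -2 - 49 = -51)
p = 9051/17 (p = 9*(-24136/(-51))/8 = 9*(-24136*(-1/51))/8 = (9/8)*(24136/51) = 9051/17 ≈ 532.41)
N(v) = 43 + v
p - N(G(-9)) = 9051/17 - (43 - 1/14) = 9051/17 - 1*601/14 = 9051/17 - 601/14 = 116497/238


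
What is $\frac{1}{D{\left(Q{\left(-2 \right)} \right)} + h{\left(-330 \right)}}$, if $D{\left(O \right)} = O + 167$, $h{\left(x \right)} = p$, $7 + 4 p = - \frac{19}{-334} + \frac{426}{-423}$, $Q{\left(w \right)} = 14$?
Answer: $\frac{188376}{33721649} \approx 0.0055862$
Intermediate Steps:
$p = - \frac{374407}{188376}$ ($p = - \frac{7}{4} + \frac{- \frac{19}{-334} + \frac{426}{-423}}{4} = - \frac{7}{4} + \frac{\left(-19\right) \left(- \frac{1}{334}\right) + 426 \left(- \frac{1}{423}\right)}{4} = - \frac{7}{4} + \frac{\frac{19}{334} - \frac{142}{141}}{4} = - \frac{7}{4} + \frac{1}{4} \left(- \frac{44749}{47094}\right) = - \frac{7}{4} - \frac{44749}{188376} = - \frac{374407}{188376} \approx -1.9876$)
$h{\left(x \right)} = - \frac{374407}{188376}$
$D{\left(O \right)} = 167 + O$
$\frac{1}{D{\left(Q{\left(-2 \right)} \right)} + h{\left(-330 \right)}} = \frac{1}{\left(167 + 14\right) - \frac{374407}{188376}} = \frac{1}{181 - \frac{374407}{188376}} = \frac{1}{\frac{33721649}{188376}} = \frac{188376}{33721649}$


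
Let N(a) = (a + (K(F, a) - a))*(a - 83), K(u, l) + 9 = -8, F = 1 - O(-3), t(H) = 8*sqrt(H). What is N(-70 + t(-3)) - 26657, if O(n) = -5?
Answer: -24056 - 136*I*sqrt(3) ≈ -24056.0 - 235.56*I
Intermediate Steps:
F = 6 (F = 1 - 1*(-5) = 1 + 5 = 6)
K(u, l) = -17 (K(u, l) = -9 - 8 = -17)
N(a) = 1411 - 17*a (N(a) = (a + (-17 - a))*(a - 83) = -17*(-83 + a) = 1411 - 17*a)
N(-70 + t(-3)) - 26657 = (1411 - 17*(-70 + 8*sqrt(-3))) - 26657 = (1411 - 17*(-70 + 8*(I*sqrt(3)))) - 26657 = (1411 - 17*(-70 + 8*I*sqrt(3))) - 26657 = (1411 + (1190 - 136*I*sqrt(3))) - 26657 = (2601 - 136*I*sqrt(3)) - 26657 = -24056 - 136*I*sqrt(3)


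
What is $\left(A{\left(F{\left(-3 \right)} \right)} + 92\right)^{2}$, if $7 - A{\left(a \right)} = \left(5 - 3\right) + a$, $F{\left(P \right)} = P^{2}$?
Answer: $7744$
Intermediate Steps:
$A{\left(a \right)} = 5 - a$ ($A{\left(a \right)} = 7 - \left(\left(5 - 3\right) + a\right) = 7 - \left(2 + a\right) = 5 - a$)
$\left(A{\left(F{\left(-3 \right)} \right)} + 92\right)^{2} = \left(\left(5 - \left(-3\right)^{2}\right) + 92\right)^{2} = \left(\left(5 - 9\right) + 92\right)^{2} = \left(-4 + 92\right)^{2} = 88^{2} = 7744$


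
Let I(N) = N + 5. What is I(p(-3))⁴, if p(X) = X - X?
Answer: 625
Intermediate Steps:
p(X) = 0
I(N) = 5 + N
I(p(-3))⁴ = (5 + 0)⁴ = 5⁴ = 625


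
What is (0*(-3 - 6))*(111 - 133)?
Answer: 0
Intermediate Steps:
(0*(-3 - 6))*(111 - 133) = (0*(-9))*(-22) = 0*(-22) = 0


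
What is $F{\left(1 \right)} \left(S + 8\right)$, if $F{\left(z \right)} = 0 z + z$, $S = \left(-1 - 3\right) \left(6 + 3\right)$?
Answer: $-28$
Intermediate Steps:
$S = -36$ ($S = \left(-4\right) 9 = -36$)
$F{\left(z \right)} = z$ ($F{\left(z \right)} = 0 + z = z$)
$F{\left(1 \right)} \left(S + 8\right) = 1 \left(-36 + 8\right) = 1 \left(-28\right) = -28$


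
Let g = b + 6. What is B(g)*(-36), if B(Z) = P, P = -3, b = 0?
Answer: 108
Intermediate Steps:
g = 6 (g = 0 + 6 = 6)
B(Z) = -3
B(g)*(-36) = -3*(-36) = 108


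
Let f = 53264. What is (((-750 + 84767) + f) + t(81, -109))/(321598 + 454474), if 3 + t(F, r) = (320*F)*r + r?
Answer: -2688111/776072 ≈ -3.4637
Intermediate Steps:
t(F, r) = -3 + r + 320*F*r (t(F, r) = -3 + ((320*F)*r + r) = -3 + (320*F*r + r) = -3 + (r + 320*F*r) = -3 + r + 320*F*r)
(((-750 + 84767) + f) + t(81, -109))/(321598 + 454474) = (((-750 + 84767) + 53264) + (-3 - 109 + 320*81*(-109)))/(321598 + 454474) = ((84017 + 53264) + (-3 - 109 - 2825280))/776072 = (137281 - 2825392)*(1/776072) = -2688111*1/776072 = -2688111/776072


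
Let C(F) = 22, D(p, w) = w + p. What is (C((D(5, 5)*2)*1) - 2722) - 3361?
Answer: -6061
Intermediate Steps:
D(p, w) = p + w
(C((D(5, 5)*2)*1) - 2722) - 3361 = (22 - 2722) - 3361 = -2700 - 3361 = -6061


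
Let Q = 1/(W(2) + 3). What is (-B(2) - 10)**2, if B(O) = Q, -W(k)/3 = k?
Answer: 841/9 ≈ 93.444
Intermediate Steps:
W(k) = -3*k
Q = -1/3 (Q = 1/(-3*2 + 3) = 1/(-6 + 3) = 1/(-3) = -1/3 ≈ -0.33333)
B(O) = -1/3
(-B(2) - 10)**2 = (-1*(-1/3) - 10)**2 = (1/3 - 10)**2 = (-29/3)**2 = 841/9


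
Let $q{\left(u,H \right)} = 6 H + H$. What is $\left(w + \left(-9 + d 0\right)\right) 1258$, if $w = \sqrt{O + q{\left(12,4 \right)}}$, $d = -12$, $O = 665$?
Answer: $-11322 + 3774 \sqrt{77} \approx 21795.0$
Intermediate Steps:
$q{\left(u,H \right)} = 7 H$
$w = 3 \sqrt{77}$ ($w = \sqrt{665 + 7 \cdot 4} = \sqrt{665 + 28} = \sqrt{693} = 3 \sqrt{77} \approx 26.325$)
$\left(w + \left(-9 + d 0\right)\right) 1258 = \left(3 \sqrt{77} - 9\right) 1258 = \left(-9 + 3 \sqrt{77}\right) 1258 = -11322 + 3774 \sqrt{77}$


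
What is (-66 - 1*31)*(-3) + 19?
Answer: 310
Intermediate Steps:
(-66 - 1*31)*(-3) + 19 = (-66 - 31)*(-3) + 19 = -97*(-3) + 19 = 291 + 19 = 310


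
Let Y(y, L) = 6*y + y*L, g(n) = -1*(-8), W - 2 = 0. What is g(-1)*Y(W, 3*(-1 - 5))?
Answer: -192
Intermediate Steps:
W = 2 (W = 2 + 0 = 2)
g(n) = 8
Y(y, L) = 6*y + L*y
g(-1)*Y(W, 3*(-1 - 5)) = 8*(2*(6 + 3*(-1 - 5))) = 8*(2*(6 + 3*(-6))) = 8*(2*(6 - 18)) = 8*(2*(-12)) = 8*(-24) = -192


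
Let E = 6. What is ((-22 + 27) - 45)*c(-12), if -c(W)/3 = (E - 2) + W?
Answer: -960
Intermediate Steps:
c(W) = -12 - 3*W (c(W) = -3*((6 - 2) + W) = -3*(4 + W) = -12 - 3*W)
((-22 + 27) - 45)*c(-12) = ((-22 + 27) - 45)*(-12 - 3*(-12)) = (5 - 45)*(-12 + 36) = -40*24 = -960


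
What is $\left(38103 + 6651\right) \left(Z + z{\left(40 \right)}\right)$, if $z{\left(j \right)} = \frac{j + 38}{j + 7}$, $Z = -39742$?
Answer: $- \frac{83591342184}{47} \approx -1.7785 \cdot 10^{9}$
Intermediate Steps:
$z{\left(j \right)} = \frac{38 + j}{7 + j}$
$\left(38103 + 6651\right) \left(Z + z{\left(40 \right)}\right) = \left(38103 + 6651\right) \left(-39742 + \frac{38 + 40}{7 + 40}\right) = 44754 \left(-39742 + \frac{1}{47} \cdot 78\right) = 44754 \left(-39742 + \frac{78}{47}\right) = 44754 \left(- \frac{1867796}{47}\right) = - \frac{83591342184}{47}$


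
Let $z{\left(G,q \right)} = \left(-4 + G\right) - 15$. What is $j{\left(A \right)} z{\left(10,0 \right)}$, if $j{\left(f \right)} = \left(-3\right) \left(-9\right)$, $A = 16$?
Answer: $-243$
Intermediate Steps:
$j{\left(f \right)} = 27$
$z{\left(G,q \right)} = -19 + G$
$j{\left(A \right)} z{\left(10,0 \right)} = 27 \left(-19 + 10\right) = 27 \left(-9\right) = -243$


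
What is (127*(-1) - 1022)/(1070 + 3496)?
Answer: -383/1522 ≈ -0.25164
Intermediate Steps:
(127*(-1) - 1022)/(1070 + 3496) = (-127 - 1022)/4566 = -1149*1/4566 = -383/1522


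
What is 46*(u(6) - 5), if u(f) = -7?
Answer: -552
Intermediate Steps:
46*(u(6) - 5) = 46*(-7 - 5) = 46*(-12) = -552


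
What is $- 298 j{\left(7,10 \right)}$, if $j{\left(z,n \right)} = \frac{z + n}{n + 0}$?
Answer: $- \frac{2533}{5} \approx -506.6$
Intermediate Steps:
$j{\left(z,n \right)} = \frac{n + z}{n}$
$- 298 j{\left(7,10 \right)} = - 298 \frac{10 + 7}{10} = - 298 \cdot \frac{1}{10} \cdot 17 = \left(-298\right) \frac{17}{10} = - \frac{2533}{5}$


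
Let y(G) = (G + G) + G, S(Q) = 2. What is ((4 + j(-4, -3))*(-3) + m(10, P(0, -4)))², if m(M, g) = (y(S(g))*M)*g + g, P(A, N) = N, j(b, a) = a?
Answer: 61009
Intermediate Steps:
y(G) = 3*G (y(G) = 2*G + G = 3*G)
m(M, g) = g + 6*M*g (m(M, g) = ((3*2)*M)*g + g = (6*M)*g + g = 6*M*g + g = g + 6*M*g)
((4 + j(-4, -3))*(-3) + m(10, P(0, -4)))² = ((4 - 3)*(-3) - 4*(1 + 6*10))² = (1*(-3) - 4*(1 + 60))² = (-3 - 4*61)² = (-3 - 244)² = (-247)² = 61009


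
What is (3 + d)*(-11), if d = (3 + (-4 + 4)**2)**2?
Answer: -132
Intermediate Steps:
d = 9 (d = (3 + 0**2)**2 = (3 + 0)**2 = 3**2 = 9)
(3 + d)*(-11) = (3 + 9)*(-11) = 12*(-11) = -132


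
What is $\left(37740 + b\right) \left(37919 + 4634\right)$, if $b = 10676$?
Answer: $2060246048$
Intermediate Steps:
$\left(37740 + b\right) \left(37919 + 4634\right) = \left(37740 + 10676\right) \left(37919 + 4634\right) = 48416 \cdot 42553 = 2060246048$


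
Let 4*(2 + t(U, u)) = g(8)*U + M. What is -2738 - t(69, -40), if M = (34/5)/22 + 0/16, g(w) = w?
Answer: -632297/220 ≈ -2874.1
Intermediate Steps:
M = 17/55 (M = (34*(⅕))*(1/22) + 0*(1/16) = (34/5)*(1/22) + 0 = 17/55 + 0 = 17/55 ≈ 0.30909)
t(U, u) = -423/220 + 2*U (t(U, u) = -2 + (8*U + 17/55)/4 = -2 + (17/55 + 8*U)/4 = -2 + (17/220 + 2*U) = -423/220 + 2*U)
-2738 - t(69, -40) = -2738 - (-423/220 + 2*69) = -2738 - (-423/220 + 138) = -2738 - 1*29937/220 = -2738 - 29937/220 = -632297/220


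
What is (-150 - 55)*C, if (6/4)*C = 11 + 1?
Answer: -1640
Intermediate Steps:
C = 8 (C = 2*(11 + 1)/3 = (⅔)*12 = 8)
(-150 - 55)*C = (-150 - 55)*8 = -205*8 = -1640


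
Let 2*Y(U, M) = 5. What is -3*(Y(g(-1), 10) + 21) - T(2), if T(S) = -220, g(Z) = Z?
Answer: 299/2 ≈ 149.50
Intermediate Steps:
Y(U, M) = 5/2 (Y(U, M) = (½)*5 = 5/2)
-3*(Y(g(-1), 10) + 21) - T(2) = -3*(5/2 + 21) - 1*(-220) = -3*47/2 + 220 = -141/2 + 220 = 299/2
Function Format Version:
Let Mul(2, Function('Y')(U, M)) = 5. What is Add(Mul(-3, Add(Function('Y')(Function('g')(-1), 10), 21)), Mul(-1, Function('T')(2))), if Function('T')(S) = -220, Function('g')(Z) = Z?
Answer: Rational(299, 2) ≈ 149.50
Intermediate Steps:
Function('Y')(U, M) = Rational(5, 2) (Function('Y')(U, M) = Mul(Rational(1, 2), 5) = Rational(5, 2))
Add(Mul(-3, Add(Function('Y')(Function('g')(-1), 10), 21)), Mul(-1, Function('T')(2))) = Add(Mul(-3, Add(Rational(5, 2), 21)), Mul(-1, -220)) = Add(Mul(-3, Rational(47, 2)), 220) = Add(Rational(-141, 2), 220) = Rational(299, 2)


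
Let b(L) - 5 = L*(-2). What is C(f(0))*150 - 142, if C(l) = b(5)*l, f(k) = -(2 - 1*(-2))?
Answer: 2858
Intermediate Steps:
b(L) = 5 - 2*L (b(L) = 5 + L*(-2) = 5 - 2*L)
f(k) = -4 (f(k) = -(2 + 2) = -1*4 = -4)
C(l) = -5*l (C(l) = (5 - 2*5)*l = (5 - 10)*l = -5*l)
C(f(0))*150 - 142 = -5*(-4)*150 - 142 = 20*150 - 142 = 3000 - 142 = 2858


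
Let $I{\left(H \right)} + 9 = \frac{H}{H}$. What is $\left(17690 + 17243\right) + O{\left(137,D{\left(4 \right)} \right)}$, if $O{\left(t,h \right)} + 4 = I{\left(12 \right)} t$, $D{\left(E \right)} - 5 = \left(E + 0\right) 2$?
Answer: $33833$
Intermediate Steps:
$D{\left(E \right)} = 5 + 2 E$ ($D{\left(E \right)} = 5 + \left(E + 0\right) 2 = 5 + E 2 = 5 + 2 E$)
$I{\left(H \right)} = -8$ ($I{\left(H \right)} = -9 + \frac{H}{H} = -9 + 1 = -8$)
$O{\left(t,h \right)} = -4 - 8 t$
$\left(17690 + 17243\right) + O{\left(137,D{\left(4 \right)} \right)} = \left(17690 + 17243\right) - 1100 = 34933 - 1100 = 33833$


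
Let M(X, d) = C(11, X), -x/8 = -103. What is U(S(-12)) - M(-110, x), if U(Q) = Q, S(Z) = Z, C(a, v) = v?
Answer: 98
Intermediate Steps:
x = 824 (x = -8*(-103) = 824)
M(X, d) = X
U(S(-12)) - M(-110, x) = -12 - 1*(-110) = -12 + 110 = 98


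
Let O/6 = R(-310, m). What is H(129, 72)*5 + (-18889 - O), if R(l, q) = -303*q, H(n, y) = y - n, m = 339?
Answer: 597128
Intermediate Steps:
O = -616302 (O = 6*(-303*339) = 6*(-102717) = -616302)
H(129, 72)*5 + (-18889 - O) = (72 - 1*129)*5 + (-18889 - 1*(-616302)) = (72 - 129)*5 + (-18889 + 616302) = -57*5 + 597413 = -285 + 597413 = 597128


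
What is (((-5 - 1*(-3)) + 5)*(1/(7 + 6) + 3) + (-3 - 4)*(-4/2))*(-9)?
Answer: -2718/13 ≈ -209.08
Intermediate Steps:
(((-5 - 1*(-3)) + 5)*(1/(7 + 6) + 3) + (-3 - 4)*(-4/2))*(-9) = (((-5 + 3) + 5)*(1/13 + 3) - (-28)/2)*(-9) = ((-2 + 5)*(1/13 + 3) - 7*(-2))*(-9) = (3*(40/13) + 14)*(-9) = (120/13 + 14)*(-9) = (302/13)*(-9) = -2718/13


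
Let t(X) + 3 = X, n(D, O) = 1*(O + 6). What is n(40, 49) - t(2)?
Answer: 56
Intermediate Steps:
n(D, O) = 6 + O (n(D, O) = 1*(6 + O) = 6 + O)
t(X) = -3 + X
n(40, 49) - t(2) = (6 + 49) - (-3 + 2) = 55 - 1*(-1) = 55 + 1 = 56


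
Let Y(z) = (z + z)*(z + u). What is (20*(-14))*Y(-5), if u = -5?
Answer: -28000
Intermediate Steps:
Y(z) = 2*z*(-5 + z) (Y(z) = (z + z)*(z - 5) = (2*z)*(-5 + z) = 2*z*(-5 + z))
(20*(-14))*Y(-5) = (20*(-14))*(2*(-5)*(-5 - 5)) = -560*(-5)*(-10) = -280*100 = -28000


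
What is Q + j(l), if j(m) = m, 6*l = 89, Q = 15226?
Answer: 91445/6 ≈ 15241.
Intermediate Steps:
l = 89/6 (l = (1/6)*89 = 89/6 ≈ 14.833)
Q + j(l) = 15226 + 89/6 = 91445/6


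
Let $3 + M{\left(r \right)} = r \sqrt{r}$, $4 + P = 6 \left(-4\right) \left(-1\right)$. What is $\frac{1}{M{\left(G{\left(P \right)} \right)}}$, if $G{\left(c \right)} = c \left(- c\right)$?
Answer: $- \frac{3}{64000009} + \frac{8000 i}{64000009} \approx -4.6875 \cdot 10^{-8} + 0.000125 i$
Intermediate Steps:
$P = 20$ ($P = -4 + 6 \left(-4\right) \left(-1\right) = -4 - -24 = -4 + 24 = 20$)
$G{\left(c \right)} = - c^{2}$
$M{\left(r \right)} = -3 + r^{\frac{3}{2}}$ ($M{\left(r \right)} = -3 + r \sqrt{r} = -3 + r^{\frac{3}{2}}$)
$\frac{1}{M{\left(G{\left(P \right)} \right)}} = \frac{1}{-3 + \left(- 20^{2}\right)^{\frac{3}{2}}} = \frac{1}{-3 + \left(\left(-1\right) 400\right)^{\frac{3}{2}}} = \frac{1}{-3 + \left(-400\right)^{\frac{3}{2}}} = \frac{1}{-3 - 8000 i} = \frac{-3 + 8000 i}{64000009}$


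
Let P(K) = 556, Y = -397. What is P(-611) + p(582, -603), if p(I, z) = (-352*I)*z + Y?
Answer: 123533151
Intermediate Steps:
p(I, z) = -397 - 352*I*z (p(I, z) = (-352*I)*z - 397 = -352*I*z - 397 = -397 - 352*I*z)
P(-611) + p(582, -603) = 556 + (-397 - 352*582*(-603)) = 556 + (-397 + 123532992) = 556 + 123532595 = 123533151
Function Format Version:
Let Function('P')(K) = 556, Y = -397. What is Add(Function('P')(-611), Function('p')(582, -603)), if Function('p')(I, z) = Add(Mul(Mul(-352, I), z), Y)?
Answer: 123533151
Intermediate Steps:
Function('p')(I, z) = Add(-397, Mul(-352, I, z)) (Function('p')(I, z) = Add(Mul(Mul(-352, I), z), -397) = Add(Mul(-352, I, z), -397) = Add(-397, Mul(-352, I, z)))
Add(Function('P')(-611), Function('p')(582, -603)) = Add(556, Add(-397, Mul(-352, 582, -603))) = Add(556, Add(-397, 123532992)) = Add(556, 123532595) = 123533151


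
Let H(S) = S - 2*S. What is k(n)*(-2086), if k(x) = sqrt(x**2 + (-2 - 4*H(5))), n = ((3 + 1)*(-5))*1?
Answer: -2086*sqrt(418) ≈ -42648.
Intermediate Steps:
H(S) = -S
n = -20 (n = (4*(-5))*1 = -20*1 = -20)
k(x) = sqrt(18 + x**2) (k(x) = sqrt(x**2 + (-2 - (-4)*5)) = sqrt(x**2 + (-2 - 4*(-5))) = sqrt(x**2 + (-2 + 20)) = sqrt(x**2 + 18) = sqrt(18 + x**2))
k(n)*(-2086) = sqrt(18 + (-20)**2)*(-2086) = sqrt(18 + 400)*(-2086) = sqrt(418)*(-2086) = -2086*sqrt(418)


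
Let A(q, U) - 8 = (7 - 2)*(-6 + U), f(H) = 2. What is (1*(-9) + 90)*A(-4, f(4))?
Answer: -972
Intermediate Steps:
A(q, U) = -22 + 5*U (A(q, U) = 8 + (7 - 2)*(-6 + U) = 8 + 5*(-6 + U) = 8 + (-30 + 5*U) = -22 + 5*U)
(1*(-9) + 90)*A(-4, f(4)) = (1*(-9) + 90)*(-22 + 5*2) = (-9 + 90)*(-22 + 10) = 81*(-12) = -972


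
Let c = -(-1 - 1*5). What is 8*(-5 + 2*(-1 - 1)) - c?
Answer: -78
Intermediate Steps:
c = 6 (c = -(-1 - 5) = -1*(-6) = 6)
8*(-5 + 2*(-1 - 1)) - c = 8*(-5 + 2*(-1 - 1)) - 1*6 = 8*(-5 + 2*(-2)) - 6 = 8*(-5 - 4) - 6 = 8*(-9) - 6 = -72 - 6 = -78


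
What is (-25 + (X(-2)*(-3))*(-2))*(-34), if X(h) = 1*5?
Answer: -170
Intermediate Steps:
X(h) = 5
(-25 + (X(-2)*(-3))*(-2))*(-34) = (-25 + (5*(-3))*(-2))*(-34) = (-25 - 15*(-2))*(-34) = (-25 + 30)*(-34) = 5*(-34) = -170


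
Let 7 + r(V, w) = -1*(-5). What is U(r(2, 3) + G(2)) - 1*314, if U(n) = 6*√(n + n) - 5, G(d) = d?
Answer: -319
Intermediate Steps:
r(V, w) = -2 (r(V, w) = -7 - 1*(-5) = -7 + 5 = -2)
U(n) = -5 + 6*√2*√n (U(n) = 6*√(2*n) - 5 = 6*(√2*√n) - 5 = 6*√2*√n - 5 = -5 + 6*√2*√n)
U(r(2, 3) + G(2)) - 1*314 = (-5 + 6*√2*√(-2 + 2)) - 1*314 = (-5 + 6*√2*√0) - 314 = (-5 + 6*√2*0) - 314 = (-5 + 0) - 314 = -5 - 314 = -319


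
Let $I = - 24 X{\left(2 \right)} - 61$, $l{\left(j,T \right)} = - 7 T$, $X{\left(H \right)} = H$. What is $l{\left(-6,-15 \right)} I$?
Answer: $-11445$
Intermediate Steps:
$I = -109$ ($I = \left(-24\right) 2 - 61 = -48 - 61 = -109$)
$l{\left(-6,-15 \right)} I = \left(-7\right) \left(-15\right) \left(-109\right) = 105 \left(-109\right) = -11445$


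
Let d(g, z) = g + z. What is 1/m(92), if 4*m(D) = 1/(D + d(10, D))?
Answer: 776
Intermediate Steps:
m(D) = 1/(4*(10 + 2*D)) (m(D) = 1/(4*(D + (10 + D))) = 1/(4*(10 + 2*D)))
1/m(92) = 1/(1/(8*(5 + 92))) = 1/((1/8)/97) = 1/((1/8)*(1/97)) = 1/(1/776) = 776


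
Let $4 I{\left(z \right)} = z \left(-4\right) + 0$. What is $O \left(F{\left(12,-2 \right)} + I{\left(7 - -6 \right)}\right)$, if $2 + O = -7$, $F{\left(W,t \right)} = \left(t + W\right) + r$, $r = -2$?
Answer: $45$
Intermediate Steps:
$F{\left(W,t \right)} = -2 + W + t$ ($F{\left(W,t \right)} = \left(t + W\right) - 2 = \left(W + t\right) - 2 = -2 + W + t$)
$I{\left(z \right)} = - z$ ($I{\left(z \right)} = \frac{z \left(-4\right) + 0}{4} = \frac{- 4 z + 0}{4} = \frac{\left(-4\right) z}{4} = - z$)
$O = -9$ ($O = -2 - 7 = -9$)
$O \left(F{\left(12,-2 \right)} + I{\left(7 - -6 \right)}\right) = - 9 \left(\left(-2 + 12 - 2\right) - \left(7 - -6\right)\right) = - 9 \left(8 - \left(7 + 6\right)\right) = - 9 \left(8 - 13\right) = \left(-9\right) \left(-5\right) = 45$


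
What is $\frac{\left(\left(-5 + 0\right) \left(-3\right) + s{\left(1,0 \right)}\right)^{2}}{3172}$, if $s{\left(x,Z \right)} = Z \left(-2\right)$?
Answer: $\frac{225}{3172} \approx 0.070933$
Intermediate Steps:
$s{\left(x,Z \right)} = - 2 Z$
$\frac{\left(\left(-5 + 0\right) \left(-3\right) + s{\left(1,0 \right)}\right)^{2}}{3172} = \frac{\left(\left(-5 + 0\right) \left(-3\right) - 0\right)^{2}}{3172} = \left(\left(-5\right) \left(-3\right) + 0\right)^{2} \cdot \frac{1}{3172} = \left(15 + 0\right)^{2} \cdot \frac{1}{3172} = 15^{2} \cdot \frac{1}{3172} = 225 \cdot \frac{1}{3172} = \frac{225}{3172}$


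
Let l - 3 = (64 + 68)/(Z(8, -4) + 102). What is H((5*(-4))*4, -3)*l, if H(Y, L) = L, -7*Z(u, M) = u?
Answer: -4563/353 ≈ -12.926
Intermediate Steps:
Z(u, M) = -u/7
l = 1521/353 (l = 3 + (64 + 68)/(-⅐*8 + 102) = 3 + 132/(-8/7 + 102) = 3 + 132/(706/7) = 3 + 132*(7/706) = 3 + 462/353 = 1521/353 ≈ 4.3088)
H((5*(-4))*4, -3)*l = -3*1521/353 = -4563/353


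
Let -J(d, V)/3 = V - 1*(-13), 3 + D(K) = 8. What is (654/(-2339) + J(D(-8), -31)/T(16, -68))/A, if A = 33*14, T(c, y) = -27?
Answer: -2666/540309 ≈ -0.0049342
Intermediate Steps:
D(K) = 5 (D(K) = -3 + 8 = 5)
J(d, V) = -39 - 3*V (J(d, V) = -3*(V - 1*(-13)) = -3*(V + 13) = -3*(13 + V) = -39 - 3*V)
A = 462
(654/(-2339) + J(D(-8), -31)/T(16, -68))/A = (654/(-2339) + (-39 - 3*(-31))/(-27))/462 = (654*(-1/2339) + (-39 + 93)*(-1/27))*(1/462) = (-654/2339 + 54*(-1/27))*(1/462) = (-654/2339 - 2)*(1/462) = -5332/2339*1/462 = -2666/540309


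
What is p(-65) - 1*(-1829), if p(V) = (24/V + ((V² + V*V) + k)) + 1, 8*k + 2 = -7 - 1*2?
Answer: 5344693/520 ≈ 10278.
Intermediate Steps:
k = -11/8 (k = -¼ + (-7 - 1*2)/8 = -¼ + (-7 - 2)/8 = -¼ + (⅛)*(-9) = -¼ - 9/8 = -11/8 ≈ -1.3750)
p(V) = -3/8 + 2*V² + 24/V (p(V) = (24/V + ((V² + V*V) - 11/8)) + 1 = (24/V + ((V² + V²) - 11/8)) + 1 = (24/V + (2*V² - 11/8)) + 1 = (24/V + (-11/8 + 2*V²)) + 1 = (-11/8 + 2*V² + 24/V) + 1 = -3/8 + 2*V² + 24/V)
p(-65) - 1*(-1829) = (-3/8 + 2*(-65)² + 24/(-65)) - 1*(-1829) = (-3/8 + 2*4225 + 24*(-1/65)) + 1829 = (-3/8 + 8450 - 24/65) + 1829 = 4393613/520 + 1829 = 5344693/520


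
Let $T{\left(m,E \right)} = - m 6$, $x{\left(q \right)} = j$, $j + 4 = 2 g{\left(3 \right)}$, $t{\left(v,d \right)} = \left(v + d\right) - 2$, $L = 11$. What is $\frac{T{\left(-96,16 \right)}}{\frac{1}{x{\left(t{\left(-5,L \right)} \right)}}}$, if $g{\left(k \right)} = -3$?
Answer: $-5760$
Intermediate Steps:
$t{\left(v,d \right)} = -2 + d + v$ ($t{\left(v,d \right)} = \left(d + v\right) - 2 = -2 + d + v$)
$j = -10$ ($j = -4 + 2 \left(-3\right) = -4 - 6 = -10$)
$x{\left(q \right)} = -10$
$T{\left(m,E \right)} = - 6 m$
$\frac{T{\left(-96,16 \right)}}{\frac{1}{x{\left(t{\left(-5,L \right)} \right)}}} = \frac{\left(-6\right) \left(-96\right)}{\frac{1}{-10}} = \frac{576}{- \frac{1}{10}} = 576 \left(-10\right) = -5760$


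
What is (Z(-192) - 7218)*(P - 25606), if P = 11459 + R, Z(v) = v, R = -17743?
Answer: 236304900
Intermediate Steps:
P = -6284 (P = 11459 - 17743 = -6284)
(Z(-192) - 7218)*(P - 25606) = (-192 - 7218)*(-6284 - 25606) = -7410*(-31890) = 236304900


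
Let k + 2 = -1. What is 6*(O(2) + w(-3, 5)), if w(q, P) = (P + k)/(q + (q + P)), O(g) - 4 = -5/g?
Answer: -3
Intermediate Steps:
k = -3 (k = -2 - 1 = -3)
O(g) = 4 - 5/g
w(q, P) = (-3 + P)/(P + 2*q) (w(q, P) = (P - 3)/(q + (q + P)) = (-3 + P)/(q + (P + q)) = (-3 + P)/(P + 2*q))
6*(O(2) + w(-3, 5)) = 6*((4 - 5/2) + (-3 + 5)/(5 + 2*(-3))) = 6*((4 - 5*½) + 2/(5 - 6)) = 6*((4 - 5/2) + 2/(-1)) = 6*(3/2 - 1*2) = 6*(3/2 - 2) = 6*(-½) = -3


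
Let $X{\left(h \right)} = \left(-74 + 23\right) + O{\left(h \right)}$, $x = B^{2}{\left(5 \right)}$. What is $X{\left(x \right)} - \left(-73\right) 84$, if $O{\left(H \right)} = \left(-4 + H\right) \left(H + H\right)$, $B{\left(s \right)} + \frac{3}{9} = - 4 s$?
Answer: $\frac{27916331}{81} \approx 3.4465 \cdot 10^{5}$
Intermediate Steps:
$B{\left(s \right)} = - \frac{1}{3} - 4 s$
$x = \frac{3721}{9}$ ($x = \left(- \frac{1}{3} - 20\right)^{2} = \left(- \frac{61}{3}\right)^{2} = \frac{3721}{9} \approx 413.44$)
$O{\left(H \right)} = 2 H \left(-4 + H\right)$ ($O{\left(H \right)} = \left(-4 + H\right) 2 H = 2 H \left(-4 + H\right)$)
$X{\left(h \right)} = -51 + 2 h \left(-4 + h\right)$ ($X{\left(h \right)} = \left(-74 + 23\right) + 2 h \left(-4 + h\right) = -51 + 2 h \left(-4 + h\right)$)
$X{\left(x \right)} - \left(-73\right) 84 = \left(-51 + 2 \cdot \frac{3721}{9} \left(-4 + \frac{3721}{9}\right)\right) - \left(-73\right) 84 = \left(-51 + 2 \cdot \frac{3721}{9} \cdot \frac{3685}{9}\right) - -6132 = \left(-51 + \frac{27423770}{81}\right) + 6132 = \frac{27419639}{81} + 6132 = \frac{27916331}{81}$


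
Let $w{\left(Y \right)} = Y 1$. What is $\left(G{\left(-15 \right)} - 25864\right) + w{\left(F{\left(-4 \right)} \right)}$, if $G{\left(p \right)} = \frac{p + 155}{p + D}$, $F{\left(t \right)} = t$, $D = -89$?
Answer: $- \frac{672603}{26} \approx -25869.0$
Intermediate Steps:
$w{\left(Y \right)} = Y$
$G{\left(p \right)} = \frac{155 + p}{-89 + p}$ ($G{\left(p \right)} = \frac{p + 155}{p - 89} = \frac{155 + p}{-89 + p}$)
$\left(G{\left(-15 \right)} - 25864\right) + w{\left(F{\left(-4 \right)} \right)} = \left(\frac{155 - 15}{-89 - 15} - 25864\right) - 4 = \left(\frac{1}{-104} \cdot 140 - 25864\right) - 4 = \left(\left(- \frac{1}{104}\right) 140 - 25864\right) - 4 = \left(- \frac{35}{26} - 25864\right) - 4 = - \frac{672499}{26} - 4 = - \frac{672603}{26}$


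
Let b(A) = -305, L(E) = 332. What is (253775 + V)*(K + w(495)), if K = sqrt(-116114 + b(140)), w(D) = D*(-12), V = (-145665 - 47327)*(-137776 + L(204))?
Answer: -157563526564620 + 26525846223*I*sqrt(116419) ≈ -1.5756e+14 + 9.0507e+12*I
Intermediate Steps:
V = 26525592448 (V = (-145665 - 47327)*(-137776 + 332) = -192992*(-137444) = 26525592448)
w(D) = -12*D
K = I*sqrt(116419) (K = sqrt(-116114 - 305) = sqrt(-116419) = I*sqrt(116419) ≈ 341.2*I)
(253775 + V)*(K + w(495)) = (253775 + 26525592448)*(I*sqrt(116419) - 12*495) = 26525846223*(I*sqrt(116419) - 5940) = 26525846223*(-5940 + I*sqrt(116419)) = -157563526564620 + 26525846223*I*sqrt(116419)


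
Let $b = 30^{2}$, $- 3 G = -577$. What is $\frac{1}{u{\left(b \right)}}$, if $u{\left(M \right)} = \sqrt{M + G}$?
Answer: $\frac{\sqrt{9831}}{3277} \approx 0.030257$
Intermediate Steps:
$G = \frac{577}{3}$ ($G = \left(- \frac{1}{3}\right) \left(-577\right) = \frac{577}{3} \approx 192.33$)
$b = 900$
$u{\left(M \right)} = \sqrt{\frac{577}{3} + M}$ ($u{\left(M \right)} = \sqrt{M + \frac{577}{3}} = \sqrt{\frac{577}{3} + M}$)
$\frac{1}{u{\left(b \right)}} = \frac{1}{\frac{1}{3} \sqrt{1731 + 9 \cdot 900}} = \frac{1}{\frac{1}{3} \sqrt{1731 + 8100}} = \frac{1}{\frac{1}{3} \sqrt{9831}} = \frac{\sqrt{9831}}{3277}$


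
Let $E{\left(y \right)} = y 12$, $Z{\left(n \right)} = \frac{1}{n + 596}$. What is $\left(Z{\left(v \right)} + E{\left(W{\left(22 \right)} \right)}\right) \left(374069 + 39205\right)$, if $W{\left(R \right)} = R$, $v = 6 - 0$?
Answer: $\frac{32840611773}{301} \approx 1.0911 \cdot 10^{8}$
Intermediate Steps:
$v = 6$ ($v = 6 + 0 = 6$)
$Z{\left(n \right)} = \frac{1}{596 + n}$
$E{\left(y \right)} = 12 y$
$\left(Z{\left(v \right)} + E{\left(W{\left(22 \right)} \right)}\right) \left(374069 + 39205\right) = \left(\frac{1}{596 + 6} + 12 \cdot 22\right) \left(374069 + 39205\right) = \left(\frac{1}{602} + 264\right) 413274 = \frac{158929}{602} \cdot 413274 = \frac{32840611773}{301}$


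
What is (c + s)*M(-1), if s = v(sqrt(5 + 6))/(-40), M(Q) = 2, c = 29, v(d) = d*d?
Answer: 1149/20 ≈ 57.450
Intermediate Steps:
v(d) = d**2
s = -11/40 (s = (sqrt(5 + 6))**2/(-40) = (sqrt(11))**2*(-1/40) = 11*(-1/40) = -11/40 ≈ -0.27500)
(c + s)*M(-1) = (29 - 11/40)*2 = (1149/40)*2 = 1149/20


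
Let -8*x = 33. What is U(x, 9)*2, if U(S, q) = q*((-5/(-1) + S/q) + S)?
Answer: 15/2 ≈ 7.5000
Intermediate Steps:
x = -33/8 (x = -⅛*33 = -33/8 ≈ -4.1250)
U(S, q) = q*(5 + S + S/q) (U(S, q) = q*((-5*(-1) + S/q) + S) = q*((5 + S/q) + S) = q*(5 + S + S/q))
U(x, 9)*2 = (-33/8 + 5*9 - 33/8*9)*2 = (-33/8 + 45 - 297/8)*2 = (15/4)*2 = 15/2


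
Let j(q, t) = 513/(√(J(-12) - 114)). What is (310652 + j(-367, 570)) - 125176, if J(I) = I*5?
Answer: 185476 - 171*I*√174/58 ≈ 1.8548e+5 - 38.89*I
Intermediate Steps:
J(I) = 5*I
j(q, t) = -171*I*√174/58 (j(q, t) = 513/(√(5*(-12) - 114)) = 513/(√(-60 - 114)) = 513/(√(-174)) = 513/((I*√174)) = 513*(-I*√174/174) = -171*I*√174/58)
(310652 + j(-367, 570)) - 125176 = (310652 - 171*I*√174/58) - 125176 = 185476 - 171*I*√174/58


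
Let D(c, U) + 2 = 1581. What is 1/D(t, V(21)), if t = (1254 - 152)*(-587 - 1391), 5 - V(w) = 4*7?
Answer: 1/1579 ≈ 0.00063331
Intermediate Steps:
V(w) = -23 (V(w) = 5 - 4*7 = 5 - 1*28 = 5 - 28 = -23)
t = -2179756 (t = 1102*(-1978) = -2179756)
D(c, U) = 1579 (D(c, U) = -2 + 1581 = 1579)
1/D(t, V(21)) = 1/1579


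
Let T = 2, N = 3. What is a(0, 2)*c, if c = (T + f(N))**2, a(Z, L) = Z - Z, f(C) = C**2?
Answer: 0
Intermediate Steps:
a(Z, L) = 0
c = 121 (c = (2 + 3**2)**2 = (2 + 9)**2 = 11**2 = 121)
a(0, 2)*c = 0*121 = 0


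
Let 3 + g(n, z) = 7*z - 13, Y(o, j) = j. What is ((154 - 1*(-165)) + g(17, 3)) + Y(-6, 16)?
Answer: 340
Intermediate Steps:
g(n, z) = -16 + 7*z (g(n, z) = -3 + (7*z - 13) = -3 + (-13 + 7*z) = -16 + 7*z)
((154 - 1*(-165)) + g(17, 3)) + Y(-6, 16) = ((154 - 1*(-165)) + (-16 + 7*3)) + 16 = ((154 + 165) + (-16 + 21)) + 16 = (319 + 5) + 16 = 324 + 16 = 340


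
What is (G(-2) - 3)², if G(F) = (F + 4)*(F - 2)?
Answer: 121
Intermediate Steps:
G(F) = (-2 + F)*(4 + F) (G(F) = (4 + F)*(-2 + F) = (-2 + F)*(4 + F))
(G(-2) - 3)² = ((-8 + (-2)² + 2*(-2)) - 3)² = ((-8 + 4 - 4) - 3)² = (-8 - 3)² = (-11)² = 121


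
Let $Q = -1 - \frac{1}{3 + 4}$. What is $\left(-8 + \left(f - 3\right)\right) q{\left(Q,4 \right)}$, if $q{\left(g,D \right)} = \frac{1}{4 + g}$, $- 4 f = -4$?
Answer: $- \frac{7}{2} \approx -3.5$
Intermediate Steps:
$f = 1$ ($f = \left(- \frac{1}{4}\right) \left(-4\right) = 1$)
$Q = - \frac{8}{7}$ ($Q = -1 - \frac{1}{7} = - \frac{8}{7} \approx -1.1429$)
$\left(-8 + \left(f - 3\right)\right) q{\left(Q,4 \right)} = \frac{-8 + \left(1 - 3\right)}{4 - \frac{8}{7}} = \frac{-8 + \left(1 - 3\right)}{\frac{20}{7}} = \left(-8 - 2\right) \frac{7}{20} = \left(-10\right) \frac{7}{20} = - \frac{7}{2}$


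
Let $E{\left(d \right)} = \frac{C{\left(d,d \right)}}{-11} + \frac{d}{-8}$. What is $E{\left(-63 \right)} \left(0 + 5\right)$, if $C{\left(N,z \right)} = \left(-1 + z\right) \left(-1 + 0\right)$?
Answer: $\frac{905}{88} \approx 10.284$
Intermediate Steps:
$C{\left(N,z \right)} = 1 - z$ ($C{\left(N,z \right)} = \left(-1 + z\right) \left(-1\right) = 1 - z$)
$E{\left(d \right)} = - \frac{1}{11} - \frac{3 d}{88}$ ($E{\left(d \right)} = \frac{1 - d}{-11} + \frac{d}{-8} = \left(1 - d\right) \left(- \frac{1}{11}\right) + d \left(- \frac{1}{8}\right) = \left(- \frac{1}{11} + \frac{d}{11}\right) - \frac{d}{8} = - \frac{1}{11} - \frac{3 d}{88}$)
$E{\left(-63 \right)} \left(0 + 5\right) = \left(- \frac{1}{11} - - \frac{189}{88}\right) \left(0 + 5\right) = \left(- \frac{1}{11} + \frac{189}{88}\right) 5 = \frac{181}{88} \cdot 5 = \frac{905}{88}$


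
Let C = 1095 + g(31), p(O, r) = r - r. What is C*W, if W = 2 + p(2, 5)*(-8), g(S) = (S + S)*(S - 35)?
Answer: 1694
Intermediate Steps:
p(O, r) = 0
g(S) = 2*S*(-35 + S) (g(S) = (2*S)*(-35 + S) = 2*S*(-35 + S))
C = 847 (C = 1095 + 2*31*(-35 + 31) = 1095 + 2*31*(-4) = 1095 - 248 = 847)
W = 2 (W = 2 + 0*(-8) = 2 + 0 = 2)
C*W = 847*2 = 1694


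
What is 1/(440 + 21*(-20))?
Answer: 1/20 ≈ 0.050000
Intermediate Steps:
1/(440 + 21*(-20)) = 1/(440 - 420) = 1/20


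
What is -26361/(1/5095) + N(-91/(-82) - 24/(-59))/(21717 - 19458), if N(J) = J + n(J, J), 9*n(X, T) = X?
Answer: -6605423667167570/49180689 ≈ -1.3431e+8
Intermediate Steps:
n(X, T) = X/9
N(J) = 10*J/9 (N(J) = J + J/9 = 10*J/9)
-26361/(1/5095) + N(-91/(-82) - 24/(-59))/(21717 - 19458) = -26361/(1/5095) + (10*(-91/(-82) - 24/(-59))/9)/(21717 - 19458) = -26361/1/5095 + (10*(-91*(-1/82) - 24*(-1/59))/9)/2259 = -26361*5095 + (10*(91/82 + 24/59)/9)*(1/2259) = -134309295 + ((10/9)*(7337/4838))*(1/2259) = -134309295 + (36685/21771)*(1/2259) = -134309295 + 36685/49180689 = -6605423667167570/49180689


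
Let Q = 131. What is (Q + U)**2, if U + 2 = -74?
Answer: 3025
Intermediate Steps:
U = -76 (U = -2 - 74 = -76)
(Q + U)**2 = (131 - 76)**2 = 55**2 = 3025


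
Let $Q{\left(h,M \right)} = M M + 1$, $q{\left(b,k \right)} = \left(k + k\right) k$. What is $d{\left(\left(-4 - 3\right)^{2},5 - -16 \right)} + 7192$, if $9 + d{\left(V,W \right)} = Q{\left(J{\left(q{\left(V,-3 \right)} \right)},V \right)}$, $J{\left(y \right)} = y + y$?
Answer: $9585$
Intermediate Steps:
$q{\left(b,k \right)} = 2 k^{2}$ ($q{\left(b,k \right)} = 2 k k = 2 k^{2}$)
$J{\left(y \right)} = 2 y$
$Q{\left(h,M \right)} = 1 + M^{2}$ ($Q{\left(h,M \right)} = M^{2} + 1 = 1 + M^{2}$)
$d{\left(V,W \right)} = -8 + V^{2}$ ($d{\left(V,W \right)} = -9 + \left(1 + V^{2}\right) = -8 + V^{2}$)
$d{\left(\left(-4 - 3\right)^{2},5 - -16 \right)} + 7192 = \left(-8 + \left(\left(-4 - 3\right)^{2}\right)^{2}\right) + 7192 = \left(-8 + \left(\left(-7\right)^{2}\right)^{2}\right) + 7192 = \left(-8 + 49^{2}\right) + 7192 = \left(-8 + 2401\right) + 7192 = 2393 + 7192 = 9585$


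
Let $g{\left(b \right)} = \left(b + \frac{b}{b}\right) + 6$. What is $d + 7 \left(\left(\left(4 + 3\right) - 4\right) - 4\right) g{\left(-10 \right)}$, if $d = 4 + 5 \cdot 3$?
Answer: $40$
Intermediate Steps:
$d = 19$ ($d = 4 + 15 = 19$)
$g{\left(b \right)} = 7 + b$ ($g{\left(b \right)} = \left(b + 1\right) + 6 = \left(1 + b\right) + 6 = 7 + b$)
$d + 7 \left(\left(\left(4 + 3\right) - 4\right) - 4\right) g{\left(-10 \right)} = 19 + 7 \left(\left(\left(4 + 3\right) - 4\right) - 4\right) \left(7 - 10\right) = 19 + 7 \left(\left(7 - 4\right) - 4\right) \left(-3\right) = 19 + 7 \left(3 - 4\right) \left(-3\right) = 19 + 7 \left(-1\right) \left(-3\right) = 19 - -21 = 19 + 21 = 40$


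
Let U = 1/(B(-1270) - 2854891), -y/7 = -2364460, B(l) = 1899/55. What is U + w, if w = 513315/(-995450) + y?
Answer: 129349996617175453893/7815133908385 ≈ 1.6551e+7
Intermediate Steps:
B(l) = 1899/55 (B(l) = 1899*(1/55) = 1899/55)
y = 16551220 (y = -7*(-2364460) = 16551220)
U = -55/157017106 (U = 1/(1899/55 - 2854891) = 1/(-157017106/55) = -55/157017106 ≈ -3.5028e-7)
w = 3295182287137/199090 (w = 513315/(-995450) + 16551220 = 513315*(-1/995450) + 16551220 = -102663/199090 + 16551220 = 3295182287137/199090 ≈ 1.6551e+7)
U + w = -55/157017106 + 3295182287137/199090 = 129349996617175453893/7815133908385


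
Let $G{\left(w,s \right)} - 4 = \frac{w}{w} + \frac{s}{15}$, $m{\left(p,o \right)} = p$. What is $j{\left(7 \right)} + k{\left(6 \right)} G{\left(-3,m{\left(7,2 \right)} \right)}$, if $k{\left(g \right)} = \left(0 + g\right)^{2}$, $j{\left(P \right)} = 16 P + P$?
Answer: $\frac{1579}{5} \approx 315.8$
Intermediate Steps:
$j{\left(P \right)} = 17 P$
$k{\left(g \right)} = g^{2}$
$G{\left(w,s \right)} = 5 + \frac{s}{15}$ ($G{\left(w,s \right)} = 4 + \left(\frac{w}{w} + \frac{s}{15}\right) = 4 + \left(1 + s \frac{1}{15}\right) = 4 + \left(1 + \frac{s}{15}\right) = 5 + \frac{s}{15}$)
$j{\left(7 \right)} + k{\left(6 \right)} G{\left(-3,m{\left(7,2 \right)} \right)} = 17 \cdot 7 + 6^{2} \left(5 + \frac{1}{15} \cdot 7\right) = 119 + 36 \left(5 + \frac{7}{15}\right) = 119 + 36 \cdot \frac{82}{15} = 119 + \frac{984}{5} = \frac{1579}{5}$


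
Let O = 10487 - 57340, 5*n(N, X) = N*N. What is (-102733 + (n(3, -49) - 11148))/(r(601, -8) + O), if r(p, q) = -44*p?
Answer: 2012/1295 ≈ 1.5537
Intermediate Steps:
n(N, X) = N²/5 (n(N, X) = (N*N)/5 = N²/5)
O = -46853
(-102733 + (n(3, -49) - 11148))/(r(601, -8) + O) = (-102733 + ((⅕)*3² - 11148))/(-44*601 - 46853) = (-102733 + ((⅕)*9 - 11148))/(-26444 - 46853) = (-102733 + (9/5 - 11148))/(-73297) = (-102733 - 55731/5)*(-1/73297) = -569396/5*(-1/73297) = 2012/1295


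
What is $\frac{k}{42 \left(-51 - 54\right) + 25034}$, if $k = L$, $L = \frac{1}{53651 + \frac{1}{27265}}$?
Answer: $\frac{27265}{30168674097984} \approx 9.0375 \cdot 10^{-10}$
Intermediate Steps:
$L = \frac{27265}{1462794516}$ ($L = \frac{1}{53651 + \frac{1}{27265}} = \frac{1}{\frac{1462794516}{27265}} = \frac{27265}{1462794516} \approx 1.8639 \cdot 10^{-5}$)
$k = \frac{27265}{1462794516} \approx 1.8639 \cdot 10^{-5}$
$\frac{k}{42 \left(-51 - 54\right) + 25034} = \frac{27265}{1462794516 \left(42 \left(-51 - 54\right) + 25034\right)} = \frac{27265}{1462794516 \left(42 \left(-105\right) + 25034\right)} = \frac{27265}{1462794516 \left(-4410 + 25034\right)} = \frac{27265}{1462794516 \cdot 20624} = \frac{27265}{1462794516} \cdot \frac{1}{20624} = \frac{27265}{30168674097984}$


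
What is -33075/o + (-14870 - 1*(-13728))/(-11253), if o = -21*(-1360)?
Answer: -3234071/3060816 ≈ -1.0566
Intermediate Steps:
o = 28560
-33075/o + (-14870 - 1*(-13728))/(-11253) = -33075/28560 + (-14870 - 1*(-13728))/(-11253) = -33075*1/28560 + (-14870 + 13728)*(-1/11253) = -315/272 - 1142*(-1/11253) = -315/272 + 1142/11253 = -3234071/3060816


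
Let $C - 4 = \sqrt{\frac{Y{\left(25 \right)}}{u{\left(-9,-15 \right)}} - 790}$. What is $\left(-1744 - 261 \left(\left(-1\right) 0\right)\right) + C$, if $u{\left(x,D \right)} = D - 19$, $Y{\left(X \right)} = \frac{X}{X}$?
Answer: $-1740 + \frac{i \sqrt{913274}}{34} \approx -1740.0 + 28.107 i$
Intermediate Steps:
$Y{\left(X \right)} = 1$
$u{\left(x,D \right)} = -19 + D$ ($u{\left(x,D \right)} = D - 19 = -19 + D$)
$C = 4 + \frac{i \sqrt{913274}}{34}$ ($C = 4 + \sqrt{1 \frac{1}{-19 - 15} - 790} = 4 + \sqrt{1 \frac{1}{-34} - 790} = 4 + \sqrt{1 \left(- \frac{1}{34}\right) - 790} = 4 + \sqrt{- \frac{1}{34} - 790} = 4 + \sqrt{- \frac{26861}{34}} = 4 + \frac{i \sqrt{913274}}{34} \approx 4.0 + 28.107 i$)
$\left(-1744 - 261 \left(\left(-1\right) 0\right)\right) + C = \left(-1744 - 261 \left(\left(-1\right) 0\right)\right) + \left(4 + \frac{i \sqrt{913274}}{34}\right) = \left(-1744 - 0\right) + \left(4 + \frac{i \sqrt{913274}}{34}\right) = \left(-1744 + 0\right) + \left(4 + \frac{i \sqrt{913274}}{34}\right) = -1744 + \left(4 + \frac{i \sqrt{913274}}{34}\right) = -1740 + \frac{i \sqrt{913274}}{34}$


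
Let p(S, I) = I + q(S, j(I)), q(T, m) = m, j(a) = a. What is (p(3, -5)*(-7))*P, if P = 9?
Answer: 630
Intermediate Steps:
p(S, I) = 2*I (p(S, I) = I + I = 2*I)
(p(3, -5)*(-7))*P = ((2*(-5))*(-7))*9 = -10*(-7)*9 = 70*9 = 630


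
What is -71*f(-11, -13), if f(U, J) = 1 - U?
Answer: -852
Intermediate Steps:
-71*f(-11, -13) = -71*(1 - 1*(-11)) = -71*(1 + 11) = -71*12 = -852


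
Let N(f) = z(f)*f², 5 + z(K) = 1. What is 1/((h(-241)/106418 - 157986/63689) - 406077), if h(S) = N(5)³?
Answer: -3388828001/1376165358939151 ≈ -2.4625e-6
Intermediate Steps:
z(K) = -4 (z(K) = -5 + 1 = -4)
N(f) = -4*f²
h(S) = -1000000 (h(S) = (-4*5²)³ = (-4*25)³ = (-100)³ = -1000000)
1/((h(-241)/106418 - 157986/63689) - 406077) = 1/((-1000000/106418 - 157986/63689) - 406077) = 1/((-1000000*1/106418 - 157986*1/63689) - 406077) = 1/((-500000/53209 - 157986/63689) - 406077) = 1/(-40250777074/3388828001 - 406077) = 1/(-1376165358939151/3388828001) = -3388828001/1376165358939151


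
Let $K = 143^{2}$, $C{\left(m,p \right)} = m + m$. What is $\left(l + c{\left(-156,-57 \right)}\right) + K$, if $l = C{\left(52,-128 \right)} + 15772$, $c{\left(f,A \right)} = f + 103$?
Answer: $36272$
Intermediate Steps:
$C{\left(m,p \right)} = 2 m$
$c{\left(f,A \right)} = 103 + f$
$K = 20449$
$l = 15876$ ($l = 2 \cdot 52 + 15772 = 104 + 15772 = 15876$)
$\left(l + c{\left(-156,-57 \right)}\right) + K = \left(15876 + \left(103 - 156\right)\right) + 20449 = \left(15876 - 53\right) + 20449 = 15823 + 20449 = 36272$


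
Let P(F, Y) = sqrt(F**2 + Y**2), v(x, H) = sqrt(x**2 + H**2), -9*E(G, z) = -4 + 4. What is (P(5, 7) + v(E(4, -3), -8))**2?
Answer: (8 + sqrt(74))**2 ≈ 275.64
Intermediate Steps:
E(G, z) = 0 (E(G, z) = -(-4 + 4)/9 = -1/9*0 = 0)
v(x, H) = sqrt(H**2 + x**2)
(P(5, 7) + v(E(4, -3), -8))**2 = (sqrt(5**2 + 7**2) + sqrt((-8)**2 + 0**2))**2 = (sqrt(25 + 49) + sqrt(64 + 0))**2 = (sqrt(74) + sqrt(64))**2 = (sqrt(74) + 8)**2 = (8 + sqrt(74))**2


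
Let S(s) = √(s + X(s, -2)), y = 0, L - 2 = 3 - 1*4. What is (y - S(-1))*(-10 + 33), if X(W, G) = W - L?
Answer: -23*I*√3 ≈ -39.837*I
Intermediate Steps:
L = 1 (L = 2 + (3 - 1*4) = 2 + (3 - 4) = 2 - 1 = 1)
X(W, G) = -1 + W (X(W, G) = W - 1*1 = W - 1 = -1 + W)
S(s) = √(-1 + 2*s) (S(s) = √(s + (-1 + s)) = √(-1 + 2*s))
(y - S(-1))*(-10 + 33) = (0 - √(-1 + 2*(-1)))*(-10 + 33) = (0 - √(-1 - 2))*23 = (0 - √(-3))*23 = (0 - I*√3)*23 = -I*√3*23 = -23*I*√3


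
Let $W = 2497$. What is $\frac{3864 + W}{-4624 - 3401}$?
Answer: $- \frac{6361}{8025} \approx -0.79265$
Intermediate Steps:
$\frac{3864 + W}{-4624 - 3401} = \frac{3864 + 2497}{-4624 - 3401} = \frac{6361}{-8025} = 6361 \left(- \frac{1}{8025}\right) = - \frac{6361}{8025}$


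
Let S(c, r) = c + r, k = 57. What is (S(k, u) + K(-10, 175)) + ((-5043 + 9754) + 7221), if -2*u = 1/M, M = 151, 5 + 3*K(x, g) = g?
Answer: 10913371/906 ≈ 12046.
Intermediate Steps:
K(x, g) = -5/3 + g/3
u = -1/302 (u = -½/151 = -½*1/151 = -1/302 ≈ -0.0033113)
(S(k, u) + K(-10, 175)) + ((-5043 + 9754) + 7221) = ((57 - 1/302) + (-5/3 + (⅓)*175)) + ((-5043 + 9754) + 7221) = (17213/302 + (-5/3 + 175/3)) + (4711 + 7221) = (17213/302 + 170/3) + 11932 = 102979/906 + 11932 = 10913371/906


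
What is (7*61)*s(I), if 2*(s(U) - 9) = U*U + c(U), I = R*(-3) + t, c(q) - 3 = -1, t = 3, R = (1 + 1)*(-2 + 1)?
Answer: 43127/2 ≈ 21564.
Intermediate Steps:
R = -2 (R = 2*(-1) = -2)
c(q) = 2 (c(q) = 3 - 1 = 2)
I = 9 (I = -2*(-3) + 3 = 6 + 3 = 9)
s(U) = 10 + U**2/2 (s(U) = 9 + (U*U + 2)/2 = 9 + (U**2 + 2)/2 = 9 + (2 + U**2)/2 = 9 + (1 + U**2/2) = 10 + U**2/2)
(7*61)*s(I) = (7*61)*(10 + (1/2)*9**2) = 427*(10 + (1/2)*81) = 427*(10 + 81/2) = 427*(101/2) = 43127/2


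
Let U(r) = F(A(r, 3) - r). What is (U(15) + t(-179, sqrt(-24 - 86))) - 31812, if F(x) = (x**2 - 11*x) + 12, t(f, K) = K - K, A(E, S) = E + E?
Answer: -31740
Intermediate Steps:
A(E, S) = 2*E
t(f, K) = 0
F(x) = 12 + x**2 - 11*x
U(r) = 12 + r**2 - 11*r (U(r) = 12 + (2*r - r)**2 - 11*(2*r - r) = 12 + r**2 - 11*r)
(U(15) + t(-179, sqrt(-24 - 86))) - 31812 = ((12 + 15**2 - 11*15) + 0) - 31812 = ((12 + 225 - 165) + 0) - 31812 = (72 + 0) - 31812 = 72 - 31812 = -31740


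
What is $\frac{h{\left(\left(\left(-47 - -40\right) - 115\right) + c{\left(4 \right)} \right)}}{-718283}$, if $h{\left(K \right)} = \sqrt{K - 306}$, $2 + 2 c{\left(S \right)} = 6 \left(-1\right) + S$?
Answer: $- \frac{i \sqrt{430}}{718283} \approx - 2.8869 \cdot 10^{-5} i$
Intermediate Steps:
$c{\left(S \right)} = -4 + \frac{S}{2}$ ($c{\left(S \right)} = -1 + \frac{6 \left(-1\right) + S}{2} = -1 + \frac{-6 + S}{2} = -1 + \left(-3 + \frac{S}{2}\right) = -4 + \frac{S}{2}$)
$h{\left(K \right)} = \sqrt{-306 + K}$
$\frac{h{\left(\left(\left(-47 - -40\right) - 115\right) + c{\left(4 \right)} \right)}}{-718283} = \frac{\sqrt{-306 + \left(\left(\left(-47 - -40\right) - 115\right) + \left(-4 + \frac{1}{2} \cdot 4\right)\right)}}{-718283} = \sqrt{-306 + \left(\left(\left(-47 + 40\right) - 115\right) + \left(-4 + 2\right)\right)} \left(- \frac{1}{718283}\right) = \sqrt{-306 - 124} \left(- \frac{1}{718283}\right) = \sqrt{-430} \left(- \frac{1}{718283}\right) = i \sqrt{430} \left(- \frac{1}{718283}\right) = - \frac{i \sqrt{430}}{718283}$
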